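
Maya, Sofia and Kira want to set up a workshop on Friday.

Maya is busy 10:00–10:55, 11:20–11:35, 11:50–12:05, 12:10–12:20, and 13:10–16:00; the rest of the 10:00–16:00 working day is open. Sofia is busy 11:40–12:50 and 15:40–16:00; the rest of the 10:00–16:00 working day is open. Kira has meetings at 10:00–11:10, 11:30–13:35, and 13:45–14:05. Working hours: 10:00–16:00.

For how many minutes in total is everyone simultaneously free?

10 minutes

Maya free within 10:00–16:00: 10:55–11:20, 11:35–11:50, 12:05–12:10, 12:20–13:10.
Sofia free within 10:00–16:00: 10:00–11:40, 12:50–15:40.
Kira free within 10:00–16:00: 11:10–11:30, 13:35–13:45, 14:05–16:00.
Maya ∩ Sofia: 10:55–11:20, 11:35–11:40, 12:50–13:10.
Maya ∩ Sofia ∩ Kira: 11:10–11:20.
Total common minutes: 10.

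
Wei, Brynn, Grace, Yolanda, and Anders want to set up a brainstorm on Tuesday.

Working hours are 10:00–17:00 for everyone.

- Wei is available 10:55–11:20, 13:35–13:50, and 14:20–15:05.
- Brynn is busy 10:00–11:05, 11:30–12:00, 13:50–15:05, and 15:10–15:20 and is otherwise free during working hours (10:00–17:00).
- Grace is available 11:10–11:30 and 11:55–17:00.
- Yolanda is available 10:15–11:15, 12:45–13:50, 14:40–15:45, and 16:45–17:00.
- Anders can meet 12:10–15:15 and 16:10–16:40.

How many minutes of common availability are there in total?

15 minutes

Brynn free within 10:00–17:00: 11:05–11:30, 12:00–13:50, 15:05–15:10, 15:20–17:00.
Wei ∩ Brynn: 11:05–11:20, 13:35–13:50.
Wei ∩ Brynn ∩ Grace: 11:10–11:20, 13:35–13:50.
Wei ∩ Brynn ∩ Grace ∩ Yolanda: 11:10–11:15, 13:35–13:50.
Wei ∩ Brynn ∩ Grace ∩ Yolanda ∩ Anders: 13:35–13:50.
Total common minutes: 15.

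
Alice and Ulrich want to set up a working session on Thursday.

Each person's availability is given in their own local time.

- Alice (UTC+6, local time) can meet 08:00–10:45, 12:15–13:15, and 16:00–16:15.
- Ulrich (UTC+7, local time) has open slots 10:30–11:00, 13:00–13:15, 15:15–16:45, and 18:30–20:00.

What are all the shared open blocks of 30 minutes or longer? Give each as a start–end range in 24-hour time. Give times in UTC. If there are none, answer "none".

03:30–04:00

Alice → UTC: 02:00–04:45, 06:15–07:15, 10:00–10:15.
Ulrich → UTC: 03:30–04:00, 06:00–06:15, 08:15–09:45, 11:30–13:00.
Alice ∩ Ulrich: 03:30–04:00.
Windows ≥ 30 min: 03:30–04:00.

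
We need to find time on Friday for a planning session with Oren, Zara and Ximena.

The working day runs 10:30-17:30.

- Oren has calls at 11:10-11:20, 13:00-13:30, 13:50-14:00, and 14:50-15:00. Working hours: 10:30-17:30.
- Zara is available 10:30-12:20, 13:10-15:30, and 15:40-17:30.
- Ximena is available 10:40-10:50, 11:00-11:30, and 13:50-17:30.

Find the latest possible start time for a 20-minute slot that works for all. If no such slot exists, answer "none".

17:10

Oren free within 10:30–17:30: 10:30–11:10, 11:20–13:00, 13:30–13:50, 14:00–14:50, 15:00–17:30.
Oren ∩ Zara: 10:30–11:10, 11:20–12:20, 13:30–13:50, 14:00–14:50, 15:00–15:30, 15:40–17:30.
Oren ∩ Zara ∩ Ximena: 10:40–10:50, 11:00–11:10, 11:20–11:30, 14:00–14:50, 15:00–15:30, 15:40–17:30.
Windows ≥ 20 min: 14:00–14:50, 15:00–15:30, 15:40–17:30.
Latest start in the last window 15:40–17:30 is 17:30 − 20 min = 17:10.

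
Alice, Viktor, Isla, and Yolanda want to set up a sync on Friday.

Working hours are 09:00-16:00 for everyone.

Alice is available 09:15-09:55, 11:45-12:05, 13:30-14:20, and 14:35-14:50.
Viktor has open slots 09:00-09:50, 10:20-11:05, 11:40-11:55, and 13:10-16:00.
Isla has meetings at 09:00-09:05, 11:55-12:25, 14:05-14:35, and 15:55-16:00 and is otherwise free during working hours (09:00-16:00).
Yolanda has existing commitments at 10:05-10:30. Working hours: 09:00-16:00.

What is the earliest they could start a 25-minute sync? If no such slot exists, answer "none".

Isla free within 09:00–16:00: 09:05–11:55, 12:25–14:05, 14:35–15:55.
Yolanda free within 09:00–16:00: 09:00–10:05, 10:30–16:00.
Alice ∩ Viktor: 09:15–09:50, 11:45–11:55, 13:30–14:20, 14:35–14:50.
Alice ∩ Viktor ∩ Isla: 09:15–09:50, 11:45–11:55, 13:30–14:05, 14:35–14:50.
Alice ∩ Viktor ∩ Isla ∩ Yolanda: 09:15–09:50, 11:45–11:55, 13:30–14:05, 14:35–14:50.
Windows ≥ 25 min: 09:15–09:50, 13:30–14:05.
Earliest such window starts at 09:15.

09:15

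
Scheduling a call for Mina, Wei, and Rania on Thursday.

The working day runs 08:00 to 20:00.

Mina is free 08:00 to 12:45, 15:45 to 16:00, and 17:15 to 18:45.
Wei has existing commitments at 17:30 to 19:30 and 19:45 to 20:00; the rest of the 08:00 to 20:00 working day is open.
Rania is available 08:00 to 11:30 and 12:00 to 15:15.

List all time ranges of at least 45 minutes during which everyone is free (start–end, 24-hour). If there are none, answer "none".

08:00–11:30, 12:00–12:45

Wei free within 08:00–20:00: 08:00–17:30, 19:30–19:45.
Mina ∩ Wei: 08:00–12:45, 15:45–16:00, 17:15–17:30.
Mina ∩ Wei ∩ Rania: 08:00–11:30, 12:00–12:45.
Windows ≥ 45 min: 08:00–11:30, 12:00–12:45.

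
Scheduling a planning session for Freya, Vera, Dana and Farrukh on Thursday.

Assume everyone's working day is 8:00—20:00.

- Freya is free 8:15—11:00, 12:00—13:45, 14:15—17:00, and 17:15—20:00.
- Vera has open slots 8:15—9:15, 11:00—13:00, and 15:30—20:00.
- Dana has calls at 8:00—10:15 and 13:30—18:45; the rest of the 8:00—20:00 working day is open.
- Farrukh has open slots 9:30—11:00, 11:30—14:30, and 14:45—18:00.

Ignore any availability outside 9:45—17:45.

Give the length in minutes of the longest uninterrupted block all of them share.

60 minutes

Dana free within 08:00–20:00: 10:15–13:30, 18:45–20:00.
Freya ∩ Vera: 08:15–09:15, 12:00–13:00, 15:30–17:00, 17:15–20:00.
Freya ∩ Vera ∩ Dana: 12:00–13:00, 18:45–20:00.
Freya ∩ Vera ∩ Dana ∩ Farrukh: 12:00–13:00.
Restricted to 09:45–17:45: 12:00–13:00.
Single common window of 60 minutes.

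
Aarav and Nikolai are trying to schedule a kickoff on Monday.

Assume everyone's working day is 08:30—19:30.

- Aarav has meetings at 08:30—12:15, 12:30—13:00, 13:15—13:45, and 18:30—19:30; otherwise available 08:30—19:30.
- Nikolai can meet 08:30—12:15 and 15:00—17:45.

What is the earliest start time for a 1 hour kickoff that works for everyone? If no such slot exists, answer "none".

Aarav free within 08:30–19:30: 12:15–12:30, 13:00–13:15, 13:45–18:30.
Aarav ∩ Nikolai: 15:00–17:45.
Windows ≥ 60 min: 15:00–17:45.
Earliest such window starts at 15:00.

15:00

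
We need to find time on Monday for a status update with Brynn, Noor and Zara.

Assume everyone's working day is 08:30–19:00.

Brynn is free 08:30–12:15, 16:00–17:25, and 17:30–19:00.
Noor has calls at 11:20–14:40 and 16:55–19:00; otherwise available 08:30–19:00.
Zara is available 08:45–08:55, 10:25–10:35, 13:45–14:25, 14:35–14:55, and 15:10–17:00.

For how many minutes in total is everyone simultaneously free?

Noor free within 08:30–19:00: 08:30–11:20, 14:40–16:55.
Brynn ∩ Noor: 08:30–11:20, 16:00–16:55.
Brynn ∩ Noor ∩ Zara: 08:45–08:55, 10:25–10:35, 16:00–16:55.
Total common minutes: 10 + 10 + 55 = 75.

75 minutes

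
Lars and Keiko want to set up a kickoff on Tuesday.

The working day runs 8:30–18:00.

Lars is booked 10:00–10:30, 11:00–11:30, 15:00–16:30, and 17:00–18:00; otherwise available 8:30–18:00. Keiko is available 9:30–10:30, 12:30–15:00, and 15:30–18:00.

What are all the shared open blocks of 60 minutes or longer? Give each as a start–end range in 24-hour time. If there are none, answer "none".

12:30–15:00

Lars free within 08:30–18:00: 08:30–10:00, 10:30–11:00, 11:30–15:00, 16:30–17:00.
Lars ∩ Keiko: 09:30–10:00, 12:30–15:00, 16:30–17:00.
Windows ≥ 60 min: 12:30–15:00.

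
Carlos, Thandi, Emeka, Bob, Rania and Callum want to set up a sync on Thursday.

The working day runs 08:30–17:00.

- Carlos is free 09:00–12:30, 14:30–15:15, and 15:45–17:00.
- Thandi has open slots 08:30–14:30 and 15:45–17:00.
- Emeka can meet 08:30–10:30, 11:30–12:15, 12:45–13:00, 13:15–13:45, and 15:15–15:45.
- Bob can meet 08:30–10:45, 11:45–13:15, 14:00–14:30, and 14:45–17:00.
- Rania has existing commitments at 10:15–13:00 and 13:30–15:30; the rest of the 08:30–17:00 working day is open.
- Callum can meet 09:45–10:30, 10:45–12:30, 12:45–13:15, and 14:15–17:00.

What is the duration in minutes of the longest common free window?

30 minutes

Rania free within 08:30–17:00: 08:30–10:15, 13:00–13:30, 15:30–17:00.
Carlos ∩ Thandi: 09:00–12:30, 15:45–17:00.
Carlos ∩ Thandi ∩ Emeka: 09:00–10:30, 11:30–12:15.
Carlos ∩ Thandi ∩ Emeka ∩ Bob: 09:00–10:30, 11:45–12:15.
Carlos ∩ Thandi ∩ Emeka ∩ Bob ∩ Rania: 09:00–10:15.
Carlos ∩ Thandi ∩ Emeka ∩ Bob ∩ Rania ∩ Callum: 09:45–10:15.
Single common window of 30 minutes.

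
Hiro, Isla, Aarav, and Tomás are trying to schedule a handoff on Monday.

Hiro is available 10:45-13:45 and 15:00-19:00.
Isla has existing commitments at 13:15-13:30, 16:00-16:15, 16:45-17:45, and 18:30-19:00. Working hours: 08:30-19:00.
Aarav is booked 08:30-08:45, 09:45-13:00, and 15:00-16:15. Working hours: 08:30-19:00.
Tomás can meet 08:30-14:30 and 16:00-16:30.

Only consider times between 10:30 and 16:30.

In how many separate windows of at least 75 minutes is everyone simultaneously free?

Isla free within 08:30–19:00: 08:30–13:15, 13:30–16:00, 16:15–16:45, 17:45–18:30.
Aarav free within 08:30–19:00: 08:45–09:45, 13:00–15:00, 16:15–19:00.
Hiro ∩ Isla: 10:45–13:15, 13:30–13:45, 15:00–16:00, 16:15–16:45, 17:45–18:30.
Hiro ∩ Isla ∩ Aarav: 13:00–13:15, 13:30–13:45, 16:15–16:45, 17:45–18:30.
Hiro ∩ Isla ∩ Aarav ∩ Tomás: 13:00–13:15, 13:30–13:45, 16:15–16:30.
Restricted to 10:30–16:30: 13:00–13:15, 13:30–13:45, 16:15–16:30.
Windows ≥ 75 min: (none).
That's 0 windows.

0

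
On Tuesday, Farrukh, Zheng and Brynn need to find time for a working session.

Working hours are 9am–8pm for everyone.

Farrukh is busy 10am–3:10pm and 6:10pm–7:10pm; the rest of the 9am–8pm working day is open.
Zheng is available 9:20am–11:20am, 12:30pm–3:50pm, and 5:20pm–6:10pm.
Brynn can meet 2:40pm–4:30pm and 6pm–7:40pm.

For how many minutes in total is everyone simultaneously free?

50 minutes

Farrukh free within 09:00–20:00: 09:00–10:00, 15:10–18:10, 19:10–20:00.
Farrukh ∩ Zheng: 09:20–10:00, 15:10–15:50, 17:20–18:10.
Farrukh ∩ Zheng ∩ Brynn: 15:10–15:50, 18:00–18:10.
Total common minutes: 40 + 10 = 50.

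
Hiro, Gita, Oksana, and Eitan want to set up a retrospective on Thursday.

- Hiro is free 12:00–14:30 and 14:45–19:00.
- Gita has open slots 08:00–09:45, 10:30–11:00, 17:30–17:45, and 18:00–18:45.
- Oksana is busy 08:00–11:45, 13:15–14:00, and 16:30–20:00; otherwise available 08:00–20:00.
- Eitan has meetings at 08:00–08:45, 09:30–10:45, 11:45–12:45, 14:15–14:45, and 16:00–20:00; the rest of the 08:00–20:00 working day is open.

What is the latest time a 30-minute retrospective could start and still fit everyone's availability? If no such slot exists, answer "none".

none

Oksana free within 08:00–20:00: 11:45–13:15, 14:00–16:30.
Eitan free within 08:00–20:00: 08:45–09:30, 10:45–11:45, 12:45–14:15, 14:45–16:00.
Hiro ∩ Gita: 17:30–17:45, 18:00–18:45.
Hiro ∩ Gita ∩ Oksana: (none).
Hiro ∩ Gita ∩ Oksana ∩ Eitan: (none).
Windows ≥ 30 min: (none).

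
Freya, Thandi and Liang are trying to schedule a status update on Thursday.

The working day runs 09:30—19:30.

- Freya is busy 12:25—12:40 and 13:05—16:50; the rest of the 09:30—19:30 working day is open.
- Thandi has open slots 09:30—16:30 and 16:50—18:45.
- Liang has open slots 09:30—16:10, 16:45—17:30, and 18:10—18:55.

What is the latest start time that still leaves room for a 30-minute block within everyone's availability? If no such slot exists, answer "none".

18:15

Freya free within 09:30–19:30: 09:30–12:25, 12:40–13:05, 16:50–19:30.
Freya ∩ Thandi: 09:30–12:25, 12:40–13:05, 16:50–18:45.
Freya ∩ Thandi ∩ Liang: 09:30–12:25, 12:40–13:05, 16:50–17:30, 18:10–18:45.
Windows ≥ 30 min: 09:30–12:25, 16:50–17:30, 18:10–18:45.
Latest start in the last window 18:10–18:45 is 18:45 − 30 min = 18:15.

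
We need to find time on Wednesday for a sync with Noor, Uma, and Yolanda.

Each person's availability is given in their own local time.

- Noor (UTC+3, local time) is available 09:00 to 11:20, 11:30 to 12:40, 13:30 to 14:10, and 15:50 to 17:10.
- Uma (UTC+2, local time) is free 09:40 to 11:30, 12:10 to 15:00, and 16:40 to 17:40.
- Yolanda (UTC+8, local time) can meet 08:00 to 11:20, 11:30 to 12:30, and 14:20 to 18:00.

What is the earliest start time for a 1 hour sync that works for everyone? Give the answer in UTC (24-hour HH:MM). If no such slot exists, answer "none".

08:30

Noor → UTC: 06:00–08:20, 08:30–09:40, 10:30–11:10, 12:50–14:10.
Uma → UTC: 07:40–09:30, 10:10–13:00, 14:40–15:40.
Yolanda → UTC: 00:00–03:20, 03:30–04:30, 06:20–10:00.
Noor ∩ Uma: 07:40–08:20, 08:30–09:30, 10:30–11:10, 12:50–13:00.
Noor ∩ Uma ∩ Yolanda: 07:40–08:20, 08:30–09:30.
Windows ≥ 60 min: 08:30–09:30.
Earliest such window starts at 08:30.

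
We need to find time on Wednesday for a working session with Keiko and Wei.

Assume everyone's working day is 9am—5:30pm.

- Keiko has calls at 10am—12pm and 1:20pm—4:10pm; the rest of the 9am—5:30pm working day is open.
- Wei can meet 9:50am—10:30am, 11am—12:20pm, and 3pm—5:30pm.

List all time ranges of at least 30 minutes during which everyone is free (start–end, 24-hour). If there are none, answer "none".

16:10–17:30

Keiko free within 09:00–17:30: 09:00–10:00, 12:00–13:20, 16:10–17:30.
Keiko ∩ Wei: 09:50–10:00, 12:00–12:20, 16:10–17:30.
Windows ≥ 30 min: 16:10–17:30.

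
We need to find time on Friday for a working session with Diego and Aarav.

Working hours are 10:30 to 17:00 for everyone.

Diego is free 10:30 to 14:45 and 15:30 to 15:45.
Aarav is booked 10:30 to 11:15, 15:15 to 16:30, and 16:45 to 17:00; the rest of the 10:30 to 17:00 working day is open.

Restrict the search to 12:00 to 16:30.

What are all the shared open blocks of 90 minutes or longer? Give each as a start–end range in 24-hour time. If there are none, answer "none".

Aarav free within 10:30–17:00: 11:15–15:15, 16:30–16:45.
Diego ∩ Aarav: 11:15–14:45.
Restricted to 12:00–16:30: 12:00–14:45.
Windows ≥ 90 min: 12:00–14:45.

12:00–14:45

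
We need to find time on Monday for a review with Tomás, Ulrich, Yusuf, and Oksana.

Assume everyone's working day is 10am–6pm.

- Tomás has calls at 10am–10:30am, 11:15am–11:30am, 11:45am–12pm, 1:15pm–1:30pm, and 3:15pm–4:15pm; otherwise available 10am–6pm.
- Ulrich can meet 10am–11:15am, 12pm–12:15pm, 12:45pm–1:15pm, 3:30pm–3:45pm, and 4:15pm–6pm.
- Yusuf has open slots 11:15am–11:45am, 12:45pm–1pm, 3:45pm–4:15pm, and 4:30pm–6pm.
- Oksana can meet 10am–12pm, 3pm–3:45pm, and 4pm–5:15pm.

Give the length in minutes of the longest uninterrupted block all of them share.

45 minutes

Tomás free within 10:00–18:00: 10:30–11:15, 11:30–11:45, 12:00–13:15, 13:30–15:15, 16:15–18:00.
Tomás ∩ Ulrich: 10:30–11:15, 12:00–12:15, 12:45–13:15, 16:15–18:00.
Tomás ∩ Ulrich ∩ Yusuf: 12:45–13:00, 16:30–18:00.
Tomás ∩ Ulrich ∩ Yusuf ∩ Oksana: 16:30–17:15.
Single common window of 45 minutes.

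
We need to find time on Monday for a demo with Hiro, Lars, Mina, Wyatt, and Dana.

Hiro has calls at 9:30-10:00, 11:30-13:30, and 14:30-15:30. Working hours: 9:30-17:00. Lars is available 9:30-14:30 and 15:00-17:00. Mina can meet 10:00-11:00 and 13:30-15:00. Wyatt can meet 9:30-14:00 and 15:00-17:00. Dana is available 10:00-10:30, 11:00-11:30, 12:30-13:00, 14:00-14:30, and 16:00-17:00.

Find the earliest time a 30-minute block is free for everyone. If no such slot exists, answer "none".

Hiro free within 09:30–17:00: 10:00–11:30, 13:30–14:30, 15:30–17:00.
Hiro ∩ Lars: 10:00–11:30, 13:30–14:30, 15:30–17:00.
Hiro ∩ Lars ∩ Mina: 10:00–11:00, 13:30–14:30.
Hiro ∩ Lars ∩ Mina ∩ Wyatt: 10:00–11:00, 13:30–14:00.
Hiro ∩ Lars ∩ Mina ∩ Wyatt ∩ Dana: 10:00–10:30.
Windows ≥ 30 min: 10:00–10:30.
Earliest such window starts at 10:00.

10:00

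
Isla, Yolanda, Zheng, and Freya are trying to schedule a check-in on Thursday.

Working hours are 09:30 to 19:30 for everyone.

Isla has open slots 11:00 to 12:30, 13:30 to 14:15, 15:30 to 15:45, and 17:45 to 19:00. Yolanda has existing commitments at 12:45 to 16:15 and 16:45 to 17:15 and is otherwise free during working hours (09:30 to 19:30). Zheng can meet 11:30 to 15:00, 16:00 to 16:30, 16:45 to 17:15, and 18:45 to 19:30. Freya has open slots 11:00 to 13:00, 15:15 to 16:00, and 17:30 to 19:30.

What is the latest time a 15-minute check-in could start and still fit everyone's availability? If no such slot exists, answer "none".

18:45

Yolanda free within 09:30–19:30: 09:30–12:45, 16:15–16:45, 17:15–19:30.
Isla ∩ Yolanda: 11:00–12:30, 17:45–19:00.
Isla ∩ Yolanda ∩ Zheng: 11:30–12:30, 18:45–19:00.
Isla ∩ Yolanda ∩ Zheng ∩ Freya: 11:30–12:30, 18:45–19:00.
Windows ≥ 15 min: 11:30–12:30, 18:45–19:00.
Latest start in the last window 18:45–19:00 is 19:00 − 15 min = 18:45.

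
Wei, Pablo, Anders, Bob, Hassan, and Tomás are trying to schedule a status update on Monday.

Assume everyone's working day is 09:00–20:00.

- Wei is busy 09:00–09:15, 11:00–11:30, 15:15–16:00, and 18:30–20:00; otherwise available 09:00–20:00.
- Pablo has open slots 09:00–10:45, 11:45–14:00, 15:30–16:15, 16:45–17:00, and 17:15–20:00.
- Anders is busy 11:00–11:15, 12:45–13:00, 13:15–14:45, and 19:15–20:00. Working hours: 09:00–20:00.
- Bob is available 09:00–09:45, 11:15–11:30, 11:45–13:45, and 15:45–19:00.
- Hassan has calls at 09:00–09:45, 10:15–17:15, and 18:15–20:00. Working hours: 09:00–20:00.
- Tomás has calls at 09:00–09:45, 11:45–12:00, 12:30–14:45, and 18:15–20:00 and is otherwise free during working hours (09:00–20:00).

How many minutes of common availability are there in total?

Wei free within 09:00–20:00: 09:15–11:00, 11:30–15:15, 16:00–18:30.
Anders free within 09:00–20:00: 09:00–11:00, 11:15–12:45, 13:00–13:15, 14:45–19:15.
Hassan free within 09:00–20:00: 09:45–10:15, 17:15–18:15.
Tomás free within 09:00–20:00: 09:45–11:45, 12:00–12:30, 14:45–18:15.
Wei ∩ Pablo: 09:15–10:45, 11:45–14:00, 16:00–16:15, 16:45–17:00, 17:15–18:30.
Wei ∩ Pablo ∩ Anders: 09:15–10:45, 11:45–12:45, 13:00–13:15, 16:00–16:15, 16:45–17:00, 17:15–18:30.
Wei ∩ Pablo ∩ Anders ∩ Bob: 09:15–09:45, 11:45–12:45, 13:00–13:15, 16:00–16:15, 16:45–17:00, 17:15–18:30.
Wei ∩ Pablo ∩ Anders ∩ Bob ∩ Hassan: 17:15–18:15.
Wei ∩ Pablo ∩ Anders ∩ Bob ∩ Hassan ∩ Tomás: 17:15–18:15.
Total common minutes: 60.

60 minutes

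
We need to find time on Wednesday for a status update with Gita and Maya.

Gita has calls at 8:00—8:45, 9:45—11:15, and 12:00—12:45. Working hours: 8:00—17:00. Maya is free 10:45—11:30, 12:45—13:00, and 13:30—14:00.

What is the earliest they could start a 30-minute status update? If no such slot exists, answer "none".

Gita free within 08:00–17:00: 08:45–09:45, 11:15–12:00, 12:45–17:00.
Gita ∩ Maya: 11:15–11:30, 12:45–13:00, 13:30–14:00.
Windows ≥ 30 min: 13:30–14:00.
Earliest such window starts at 13:30.

13:30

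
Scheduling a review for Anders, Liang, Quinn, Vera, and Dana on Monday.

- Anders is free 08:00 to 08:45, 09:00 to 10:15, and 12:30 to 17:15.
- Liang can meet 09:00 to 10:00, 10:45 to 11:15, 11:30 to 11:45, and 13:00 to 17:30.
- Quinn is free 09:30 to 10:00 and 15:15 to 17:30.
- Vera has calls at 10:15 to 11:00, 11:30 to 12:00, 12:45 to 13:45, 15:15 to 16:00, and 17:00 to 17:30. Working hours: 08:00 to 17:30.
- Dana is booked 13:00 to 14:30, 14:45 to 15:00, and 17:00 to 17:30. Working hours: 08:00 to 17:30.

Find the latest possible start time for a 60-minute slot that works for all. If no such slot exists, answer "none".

Vera free within 08:00–17:30: 08:00–10:15, 11:00–11:30, 12:00–12:45, 13:45–15:15, 16:00–17:00.
Dana free within 08:00–17:30: 08:00–13:00, 14:30–14:45, 15:00–17:00.
Anders ∩ Liang: 09:00–10:00, 13:00–17:15.
Anders ∩ Liang ∩ Quinn: 09:30–10:00, 15:15–17:15.
Anders ∩ Liang ∩ Quinn ∩ Vera: 09:30–10:00, 16:00–17:00.
Anders ∩ Liang ∩ Quinn ∩ Vera ∩ Dana: 09:30–10:00, 16:00–17:00.
Windows ≥ 60 min: 16:00–17:00.
Latest start in the last window 16:00–17:00 is 17:00 − 60 min = 16:00.

16:00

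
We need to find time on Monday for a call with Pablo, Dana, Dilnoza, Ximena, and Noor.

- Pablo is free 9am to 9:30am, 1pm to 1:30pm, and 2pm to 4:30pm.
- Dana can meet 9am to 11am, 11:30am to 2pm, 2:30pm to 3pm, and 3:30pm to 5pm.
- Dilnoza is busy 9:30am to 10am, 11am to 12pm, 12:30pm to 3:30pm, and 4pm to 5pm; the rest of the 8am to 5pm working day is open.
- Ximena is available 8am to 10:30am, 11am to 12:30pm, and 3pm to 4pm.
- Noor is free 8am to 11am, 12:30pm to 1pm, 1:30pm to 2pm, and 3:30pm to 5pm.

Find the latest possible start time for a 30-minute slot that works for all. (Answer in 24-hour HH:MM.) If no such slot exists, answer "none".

Dilnoza free within 08:00–17:00: 08:00–09:30, 10:00–11:00, 12:00–12:30, 15:30–16:00.
Pablo ∩ Dana: 09:00–09:30, 13:00–13:30, 14:30–15:00, 15:30–16:30.
Pablo ∩ Dana ∩ Dilnoza: 09:00–09:30, 15:30–16:00.
Pablo ∩ Dana ∩ Dilnoza ∩ Ximena: 09:00–09:30, 15:30–16:00.
Pablo ∩ Dana ∩ Dilnoza ∩ Ximena ∩ Noor: 09:00–09:30, 15:30–16:00.
Windows ≥ 30 min: 09:00–09:30, 15:30–16:00.
Latest start in the last window 15:30–16:00 is 16:00 − 30 min = 15:30.

15:30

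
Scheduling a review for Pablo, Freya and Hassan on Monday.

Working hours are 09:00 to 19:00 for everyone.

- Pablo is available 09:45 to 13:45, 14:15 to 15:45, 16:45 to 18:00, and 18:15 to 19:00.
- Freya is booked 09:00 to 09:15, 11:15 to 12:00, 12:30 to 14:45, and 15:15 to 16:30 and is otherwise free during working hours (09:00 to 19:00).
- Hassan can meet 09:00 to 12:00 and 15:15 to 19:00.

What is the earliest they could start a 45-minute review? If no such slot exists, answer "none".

Freya free within 09:00–19:00: 09:15–11:15, 12:00–12:30, 14:45–15:15, 16:30–19:00.
Pablo ∩ Freya: 09:45–11:15, 12:00–12:30, 14:45–15:15, 16:45–18:00, 18:15–19:00.
Pablo ∩ Freya ∩ Hassan: 09:45–11:15, 16:45–18:00, 18:15–19:00.
Windows ≥ 45 min: 09:45–11:15, 16:45–18:00, 18:15–19:00.
Earliest such window starts at 09:45.

09:45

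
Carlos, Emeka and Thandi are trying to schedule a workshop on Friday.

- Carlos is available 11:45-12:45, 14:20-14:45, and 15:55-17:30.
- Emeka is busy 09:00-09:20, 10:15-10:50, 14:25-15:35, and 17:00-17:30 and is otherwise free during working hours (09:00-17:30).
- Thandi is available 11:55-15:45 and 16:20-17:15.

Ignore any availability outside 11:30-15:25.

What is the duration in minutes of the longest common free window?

Emeka free within 09:00–17:30: 09:20–10:15, 10:50–14:25, 15:35–17:00.
Carlos ∩ Emeka: 11:45–12:45, 14:20–14:25, 15:55–17:00.
Carlos ∩ Emeka ∩ Thandi: 11:55–12:45, 14:20–14:25, 16:20–17:00.
Restricted to 11:30–15:25: 11:55–12:45, 14:20–14:25.
Common window lengths: 50, 5 min; longest is 50.

50 minutes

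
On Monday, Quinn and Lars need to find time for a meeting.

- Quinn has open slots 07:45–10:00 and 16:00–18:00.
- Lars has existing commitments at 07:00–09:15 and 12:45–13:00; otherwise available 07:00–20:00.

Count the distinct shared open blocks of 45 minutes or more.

2

Lars free within 07:00–20:00: 09:15–12:45, 13:00–20:00.
Quinn ∩ Lars: 09:15–10:00, 16:00–18:00.
Windows ≥ 45 min: 09:15–10:00, 16:00–18:00.
That's 2 windows.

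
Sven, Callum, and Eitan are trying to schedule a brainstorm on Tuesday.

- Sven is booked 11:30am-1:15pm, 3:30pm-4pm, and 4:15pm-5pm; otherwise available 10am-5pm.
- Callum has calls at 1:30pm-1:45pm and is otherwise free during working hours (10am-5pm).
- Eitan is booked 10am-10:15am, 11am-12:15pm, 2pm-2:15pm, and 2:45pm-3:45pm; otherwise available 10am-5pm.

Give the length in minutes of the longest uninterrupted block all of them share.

45 minutes

Sven free within 10:00–17:00: 10:00–11:30, 13:15–15:30, 16:00–16:15.
Callum free within 10:00–17:00: 10:00–13:30, 13:45–17:00.
Eitan free within 10:00–17:00: 10:15–11:00, 12:15–14:00, 14:15–14:45, 15:45–17:00.
Sven ∩ Callum: 10:00–11:30, 13:15–13:30, 13:45–15:30, 16:00–16:15.
Sven ∩ Callum ∩ Eitan: 10:15–11:00, 13:15–13:30, 13:45–14:00, 14:15–14:45, 16:00–16:15.
Common window lengths: 45, 15, 15, 30, 15 min; longest is 45.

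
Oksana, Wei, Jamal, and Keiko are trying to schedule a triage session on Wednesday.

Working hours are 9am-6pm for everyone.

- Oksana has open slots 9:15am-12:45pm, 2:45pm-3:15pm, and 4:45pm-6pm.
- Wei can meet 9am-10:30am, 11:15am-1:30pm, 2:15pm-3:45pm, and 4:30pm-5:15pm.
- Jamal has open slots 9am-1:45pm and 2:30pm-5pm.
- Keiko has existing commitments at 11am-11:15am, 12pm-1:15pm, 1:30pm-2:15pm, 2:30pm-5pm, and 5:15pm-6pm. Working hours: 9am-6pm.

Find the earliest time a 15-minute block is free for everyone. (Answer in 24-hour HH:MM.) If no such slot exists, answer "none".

Keiko free within 09:00–18:00: 09:00–11:00, 11:15–12:00, 13:15–13:30, 14:15–14:30, 17:00–17:15.
Oksana ∩ Wei: 09:15–10:30, 11:15–12:45, 14:45–15:15, 16:45–17:15.
Oksana ∩ Wei ∩ Jamal: 09:15–10:30, 11:15–12:45, 14:45–15:15, 16:45–17:00.
Oksana ∩ Wei ∩ Jamal ∩ Keiko: 09:15–10:30, 11:15–12:00.
Windows ≥ 15 min: 09:15–10:30, 11:15–12:00.
Earliest such window starts at 09:15.

09:15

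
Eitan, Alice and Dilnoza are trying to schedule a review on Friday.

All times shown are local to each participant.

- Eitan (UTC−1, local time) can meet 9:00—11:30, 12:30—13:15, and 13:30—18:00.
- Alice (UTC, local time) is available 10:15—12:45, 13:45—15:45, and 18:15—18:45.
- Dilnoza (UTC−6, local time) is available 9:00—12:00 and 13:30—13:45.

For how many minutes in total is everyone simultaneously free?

45 minutes

Eitan → UTC: 10:00–12:30, 13:30–14:15, 14:30–19:00.
Alice → UTC: 10:15–12:45, 13:45–15:45, 18:15–18:45.
Dilnoza → UTC: 15:00–18:00, 19:30–19:45.
Eitan ∩ Alice: 10:15–12:30, 13:45–14:15, 14:30–15:45, 18:15–18:45.
Eitan ∩ Alice ∩ Dilnoza: 15:00–15:45.
Total common minutes: 45.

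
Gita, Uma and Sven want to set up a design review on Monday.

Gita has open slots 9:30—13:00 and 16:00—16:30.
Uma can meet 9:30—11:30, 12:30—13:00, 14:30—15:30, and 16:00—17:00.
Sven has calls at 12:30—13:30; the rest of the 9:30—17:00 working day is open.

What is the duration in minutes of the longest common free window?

Sven free within 09:30–17:00: 09:30–12:30, 13:30–17:00.
Gita ∩ Uma: 09:30–11:30, 12:30–13:00, 16:00–16:30.
Gita ∩ Uma ∩ Sven: 09:30–11:30, 16:00–16:30.
Common window lengths: 120, 30 min; longest is 120.

120 minutes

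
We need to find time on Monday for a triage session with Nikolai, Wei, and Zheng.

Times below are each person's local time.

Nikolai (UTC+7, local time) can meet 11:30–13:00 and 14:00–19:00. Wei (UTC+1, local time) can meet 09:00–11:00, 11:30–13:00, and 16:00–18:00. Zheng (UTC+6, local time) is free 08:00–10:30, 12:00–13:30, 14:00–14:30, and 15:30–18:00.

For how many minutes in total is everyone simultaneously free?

150 minutes

Nikolai → UTC: 04:30–06:00, 07:00–12:00.
Wei → UTC: 08:00–10:00, 10:30–12:00, 15:00–17:00.
Zheng → UTC: 02:00–04:30, 06:00–07:30, 08:00–08:30, 09:30–12:00.
Nikolai ∩ Wei: 08:00–10:00, 10:30–12:00.
Nikolai ∩ Wei ∩ Zheng: 08:00–08:30, 09:30–10:00, 10:30–12:00.
Total common minutes: 30 + 30 + 90 = 150.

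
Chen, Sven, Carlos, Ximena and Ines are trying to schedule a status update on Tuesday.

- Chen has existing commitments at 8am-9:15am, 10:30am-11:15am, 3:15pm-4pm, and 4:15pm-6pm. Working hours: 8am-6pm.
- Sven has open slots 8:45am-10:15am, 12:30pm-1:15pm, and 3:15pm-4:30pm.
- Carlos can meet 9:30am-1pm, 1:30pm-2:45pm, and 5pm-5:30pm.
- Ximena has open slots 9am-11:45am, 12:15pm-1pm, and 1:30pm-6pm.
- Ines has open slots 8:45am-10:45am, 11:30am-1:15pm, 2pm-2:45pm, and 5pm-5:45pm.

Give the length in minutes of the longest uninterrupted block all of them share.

45 minutes

Chen free within 08:00–18:00: 09:15–10:30, 11:15–15:15, 16:00–16:15.
Chen ∩ Sven: 09:15–10:15, 12:30–13:15, 16:00–16:15.
Chen ∩ Sven ∩ Carlos: 09:30–10:15, 12:30–13:00.
Chen ∩ Sven ∩ Carlos ∩ Ximena: 09:30–10:15, 12:30–13:00.
Chen ∩ Sven ∩ Carlos ∩ Ximena ∩ Ines: 09:30–10:15, 12:30–13:00.
Common window lengths: 45, 30 min; longest is 45.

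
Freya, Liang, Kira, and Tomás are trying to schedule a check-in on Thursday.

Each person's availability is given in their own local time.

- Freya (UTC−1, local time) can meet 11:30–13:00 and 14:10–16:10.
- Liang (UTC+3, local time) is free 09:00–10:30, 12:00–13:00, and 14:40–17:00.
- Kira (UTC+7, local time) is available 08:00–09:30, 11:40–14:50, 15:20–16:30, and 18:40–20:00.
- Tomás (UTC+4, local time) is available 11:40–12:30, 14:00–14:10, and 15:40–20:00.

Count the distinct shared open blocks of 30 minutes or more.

1

Freya → UTC: 12:30–14:00, 15:10–17:10.
Liang → UTC: 06:00–07:30, 09:00–10:00, 11:40–14:00.
Kira → UTC: 01:00–02:30, 04:40–07:50, 08:20–09:30, 11:40–13:00.
Tomás → UTC: 07:40–08:30, 10:00–10:10, 11:40–16:00.
Freya ∩ Liang: 12:30–14:00.
Freya ∩ Liang ∩ Kira: 12:30–13:00.
Freya ∩ Liang ∩ Kira ∩ Tomás: 12:30–13:00.
Windows ≥ 30 min: 12:30–13:00.
That's 1 window.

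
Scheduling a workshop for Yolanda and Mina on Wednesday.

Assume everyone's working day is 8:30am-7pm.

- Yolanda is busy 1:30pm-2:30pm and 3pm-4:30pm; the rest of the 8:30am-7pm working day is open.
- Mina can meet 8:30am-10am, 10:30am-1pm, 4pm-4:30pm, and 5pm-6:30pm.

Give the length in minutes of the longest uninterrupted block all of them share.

Yolanda free within 08:30–19:00: 08:30–13:30, 14:30–15:00, 16:30–19:00.
Yolanda ∩ Mina: 08:30–10:00, 10:30–13:00, 17:00–18:30.
Common window lengths: 90, 150, 90 min; longest is 150.

150 minutes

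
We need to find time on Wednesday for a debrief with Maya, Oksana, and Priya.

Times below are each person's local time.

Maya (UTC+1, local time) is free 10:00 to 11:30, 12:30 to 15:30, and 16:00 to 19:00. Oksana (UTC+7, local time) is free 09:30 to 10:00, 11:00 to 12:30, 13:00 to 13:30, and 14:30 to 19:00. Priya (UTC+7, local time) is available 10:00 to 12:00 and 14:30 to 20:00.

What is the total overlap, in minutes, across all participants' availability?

120 minutes

Maya → UTC: 09:00–10:30, 11:30–14:30, 15:00–18:00.
Oksana → UTC: 02:30–03:00, 04:00–05:30, 06:00–06:30, 07:30–12:00.
Priya → UTC: 03:00–05:00, 07:30–13:00.
Maya ∩ Oksana: 09:00–10:30, 11:30–12:00.
Maya ∩ Oksana ∩ Priya: 09:00–10:30, 11:30–12:00.
Total common minutes: 90 + 30 = 120.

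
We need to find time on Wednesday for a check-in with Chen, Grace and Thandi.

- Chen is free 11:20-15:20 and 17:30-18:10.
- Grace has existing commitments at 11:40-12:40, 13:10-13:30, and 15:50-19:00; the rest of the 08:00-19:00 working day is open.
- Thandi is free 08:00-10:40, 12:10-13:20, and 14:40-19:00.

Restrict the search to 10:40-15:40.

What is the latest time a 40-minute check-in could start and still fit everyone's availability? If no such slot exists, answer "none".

Grace free within 08:00–19:00: 08:00–11:40, 12:40–13:10, 13:30–15:50.
Chen ∩ Grace: 11:20–11:40, 12:40–13:10, 13:30–15:20.
Chen ∩ Grace ∩ Thandi: 12:40–13:10, 14:40–15:20.
Restricted to 10:40–15:40: 12:40–13:10, 14:40–15:20.
Windows ≥ 40 min: 14:40–15:20.
Latest start in the last window 14:40–15:20 is 15:20 − 40 min = 14:40.

14:40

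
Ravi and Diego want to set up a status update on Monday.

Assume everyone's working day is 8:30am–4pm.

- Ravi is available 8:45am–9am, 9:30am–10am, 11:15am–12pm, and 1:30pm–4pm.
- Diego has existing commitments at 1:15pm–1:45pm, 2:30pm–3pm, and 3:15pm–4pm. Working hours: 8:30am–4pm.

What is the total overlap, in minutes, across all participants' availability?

Diego free within 08:30–16:00: 08:30–13:15, 13:45–14:30, 15:00–15:15.
Ravi ∩ Diego: 08:45–09:00, 09:30–10:00, 11:15–12:00, 13:45–14:30, 15:00–15:15.
Total common minutes: 15 + 30 + 45 + 45 + 15 = 150.

150 minutes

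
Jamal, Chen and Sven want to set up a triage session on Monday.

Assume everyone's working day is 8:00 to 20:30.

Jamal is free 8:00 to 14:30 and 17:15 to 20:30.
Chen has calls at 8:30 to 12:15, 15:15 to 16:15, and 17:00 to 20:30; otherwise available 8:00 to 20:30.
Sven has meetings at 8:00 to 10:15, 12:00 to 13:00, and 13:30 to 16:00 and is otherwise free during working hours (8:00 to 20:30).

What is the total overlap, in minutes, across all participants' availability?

Chen free within 08:00–20:30: 08:00–08:30, 12:15–15:15, 16:15–17:00.
Sven free within 08:00–20:30: 10:15–12:00, 13:00–13:30, 16:00–20:30.
Jamal ∩ Chen: 08:00–08:30, 12:15–14:30.
Jamal ∩ Chen ∩ Sven: 13:00–13:30.
Total common minutes: 30.

30 minutes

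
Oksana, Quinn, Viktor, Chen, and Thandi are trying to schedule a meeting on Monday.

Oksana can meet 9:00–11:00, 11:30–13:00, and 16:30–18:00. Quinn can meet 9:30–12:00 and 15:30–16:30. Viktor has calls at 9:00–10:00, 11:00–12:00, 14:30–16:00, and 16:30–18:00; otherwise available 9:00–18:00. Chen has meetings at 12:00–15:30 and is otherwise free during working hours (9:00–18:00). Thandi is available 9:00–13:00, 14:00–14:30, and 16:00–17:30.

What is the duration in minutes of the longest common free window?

60 minutes

Viktor free within 09:00–18:00: 10:00–11:00, 12:00–14:30, 16:00–16:30.
Chen free within 09:00–18:00: 09:00–12:00, 15:30–18:00.
Oksana ∩ Quinn: 09:30–11:00, 11:30–12:00.
Oksana ∩ Quinn ∩ Viktor: 10:00–11:00.
Oksana ∩ Quinn ∩ Viktor ∩ Chen: 10:00–11:00.
Oksana ∩ Quinn ∩ Viktor ∩ Chen ∩ Thandi: 10:00–11:00.
Single common window of 60 minutes.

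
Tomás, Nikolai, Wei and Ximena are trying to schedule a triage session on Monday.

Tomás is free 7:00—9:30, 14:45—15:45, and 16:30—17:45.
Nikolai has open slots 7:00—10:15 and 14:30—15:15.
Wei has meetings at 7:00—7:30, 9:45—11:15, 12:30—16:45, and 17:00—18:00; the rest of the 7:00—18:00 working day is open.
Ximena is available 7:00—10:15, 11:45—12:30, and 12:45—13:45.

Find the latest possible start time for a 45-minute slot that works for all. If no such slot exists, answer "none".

08:45

Wei free within 07:00–18:00: 07:30–09:45, 11:15–12:30, 16:45–17:00.
Tomás ∩ Nikolai: 07:00–09:30, 14:45–15:15.
Tomás ∩ Nikolai ∩ Wei: 07:30–09:30.
Tomás ∩ Nikolai ∩ Wei ∩ Ximena: 07:30–09:30.
Windows ≥ 45 min: 07:30–09:30.
Latest start in the last window 07:30–09:30 is 09:30 − 45 min = 08:45.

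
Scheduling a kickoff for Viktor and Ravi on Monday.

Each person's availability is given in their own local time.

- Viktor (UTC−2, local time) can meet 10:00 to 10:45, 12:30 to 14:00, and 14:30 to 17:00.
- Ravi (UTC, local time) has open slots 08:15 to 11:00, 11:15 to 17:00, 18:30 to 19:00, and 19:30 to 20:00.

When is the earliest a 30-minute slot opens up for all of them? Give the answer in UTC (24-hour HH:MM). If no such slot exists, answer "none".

Viktor → UTC: 12:00–12:45, 14:30–16:00, 16:30–19:00.
Ravi → UTC: 08:15–11:00, 11:15–17:00, 18:30–19:00, 19:30–20:00.
Viktor ∩ Ravi: 12:00–12:45, 14:30–16:00, 16:30–17:00, 18:30–19:00.
Windows ≥ 30 min: 12:00–12:45, 14:30–16:00, 16:30–17:00, 18:30–19:00.
Earliest such window starts at 12:00.

12:00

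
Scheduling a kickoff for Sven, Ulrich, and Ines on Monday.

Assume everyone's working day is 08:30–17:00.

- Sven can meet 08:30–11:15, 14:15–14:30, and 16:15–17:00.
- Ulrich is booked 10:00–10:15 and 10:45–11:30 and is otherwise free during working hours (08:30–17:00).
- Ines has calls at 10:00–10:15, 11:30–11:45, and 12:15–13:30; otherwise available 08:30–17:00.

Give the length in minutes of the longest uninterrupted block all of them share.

Ulrich free within 08:30–17:00: 08:30–10:00, 10:15–10:45, 11:30–17:00.
Ines free within 08:30–17:00: 08:30–10:00, 10:15–11:30, 11:45–12:15, 13:30–17:00.
Sven ∩ Ulrich: 08:30–10:00, 10:15–10:45, 14:15–14:30, 16:15–17:00.
Sven ∩ Ulrich ∩ Ines: 08:30–10:00, 10:15–10:45, 14:15–14:30, 16:15–17:00.
Common window lengths: 90, 30, 15, 45 min; longest is 90.

90 minutes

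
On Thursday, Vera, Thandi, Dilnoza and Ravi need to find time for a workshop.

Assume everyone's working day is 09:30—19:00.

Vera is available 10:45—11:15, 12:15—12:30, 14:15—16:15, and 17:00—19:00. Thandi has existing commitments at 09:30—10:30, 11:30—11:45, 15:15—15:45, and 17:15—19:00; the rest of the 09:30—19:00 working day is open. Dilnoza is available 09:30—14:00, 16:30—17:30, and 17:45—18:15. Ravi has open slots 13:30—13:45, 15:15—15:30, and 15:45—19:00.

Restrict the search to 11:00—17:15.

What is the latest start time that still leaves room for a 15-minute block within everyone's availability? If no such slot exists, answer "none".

Thandi free within 09:30–19:00: 10:30–11:30, 11:45–15:15, 15:45–17:15.
Vera ∩ Thandi: 10:45–11:15, 12:15–12:30, 14:15–15:15, 15:45–16:15, 17:00–17:15.
Vera ∩ Thandi ∩ Dilnoza: 10:45–11:15, 12:15–12:30, 17:00–17:15.
Vera ∩ Thandi ∩ Dilnoza ∩ Ravi: 17:00–17:15.
Restricted to 11:00–17:15: 17:00–17:15.
Windows ≥ 15 min: 17:00–17:15.
Latest start in the last window 17:00–17:15 is 17:15 − 15 min = 17:00.

17:00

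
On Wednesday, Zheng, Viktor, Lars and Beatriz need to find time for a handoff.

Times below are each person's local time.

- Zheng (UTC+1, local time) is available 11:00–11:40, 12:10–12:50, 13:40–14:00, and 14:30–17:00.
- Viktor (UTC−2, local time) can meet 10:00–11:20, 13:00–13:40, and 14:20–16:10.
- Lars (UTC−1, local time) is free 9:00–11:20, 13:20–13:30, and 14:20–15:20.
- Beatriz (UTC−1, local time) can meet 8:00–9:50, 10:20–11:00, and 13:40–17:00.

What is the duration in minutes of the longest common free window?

20 minutes

Zheng → UTC: 10:00–10:40, 11:10–11:50, 12:40–13:00, 13:30–16:00.
Viktor → UTC: 12:00–13:20, 15:00–15:40, 16:20–18:10.
Lars → UTC: 10:00–12:20, 14:20–14:30, 15:20–16:20.
Beatriz → UTC: 09:00–10:50, 11:20–12:00, 14:40–18:00.
Zheng ∩ Viktor: 12:40–13:00, 15:00–15:40.
Zheng ∩ Viktor ∩ Lars: 15:20–15:40.
Zheng ∩ Viktor ∩ Lars ∩ Beatriz: 15:20–15:40.
Single common window of 20 minutes.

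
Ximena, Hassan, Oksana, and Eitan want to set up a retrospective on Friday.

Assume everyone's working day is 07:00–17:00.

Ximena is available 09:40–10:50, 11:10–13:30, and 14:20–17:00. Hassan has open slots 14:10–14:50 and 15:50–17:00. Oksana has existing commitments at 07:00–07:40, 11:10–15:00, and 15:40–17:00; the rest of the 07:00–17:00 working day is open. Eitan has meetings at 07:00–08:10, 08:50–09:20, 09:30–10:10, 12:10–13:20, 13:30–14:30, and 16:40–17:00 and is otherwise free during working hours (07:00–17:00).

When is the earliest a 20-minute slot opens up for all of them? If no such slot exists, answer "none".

Oksana free within 07:00–17:00: 07:40–11:10, 15:00–15:40.
Eitan free within 07:00–17:00: 08:10–08:50, 09:20–09:30, 10:10–12:10, 13:20–13:30, 14:30–16:40.
Ximena ∩ Hassan: 14:20–14:50, 15:50–17:00.
Ximena ∩ Hassan ∩ Oksana: (none).
Ximena ∩ Hassan ∩ Oksana ∩ Eitan: (none).
Windows ≥ 20 min: (none).

none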